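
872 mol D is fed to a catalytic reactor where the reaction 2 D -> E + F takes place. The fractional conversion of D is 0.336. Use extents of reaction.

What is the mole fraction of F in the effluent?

0.168

D reacted = 0.336 × 872 = 293 mol; ν_D = −2, so ξ = 293/2 = 146.5 mol.
Outlet amounts (n = n₀ + ν ξ):
  D: 872 − 2(146.5) = 579
  E: 0 + 1(146.5) = 146.5
  F: 0 + 1(146.5) = 146.5
Total out = 872 mol; y_F = 146.5 / 872 = 0.168.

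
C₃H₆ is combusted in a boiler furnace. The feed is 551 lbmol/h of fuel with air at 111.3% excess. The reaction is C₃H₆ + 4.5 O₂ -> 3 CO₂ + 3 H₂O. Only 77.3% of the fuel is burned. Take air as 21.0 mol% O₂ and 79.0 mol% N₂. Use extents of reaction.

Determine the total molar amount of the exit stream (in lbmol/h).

25700 lbmol/h

Stoichiometric O₂ = 4.5 × 551 = 2480 lbmol/h; O₂ fed = 2480 × 2.113 = 5239 lbmol/h.
N₂ fed = 5239 × 79/21 = 19710 lbmol/h.
Fuel reacted = 0.773 × 551 → ξ = 425.9 lbmol/h.
Outlet (n = n₀ + ν ξ):
  C₃H₆: 551 − 1(425.9) = 125.1
  O₂: 5239 − 4.5(425.9) = 3323
  N₂: 19710 (inert)
  CO₂: 0 + 3(425.9) = 1278
  H₂O: 0 + 3(425.9) = 1278
Total out = 125.1 + 3323 + 19710 + 1278 + 1278 = 25710 lbmol/h.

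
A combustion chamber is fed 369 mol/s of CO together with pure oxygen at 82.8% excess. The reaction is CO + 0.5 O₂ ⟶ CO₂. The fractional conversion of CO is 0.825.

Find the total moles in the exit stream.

554 mol/s

Stoichiometric O₂ = 0.5 × 369 = 184.5 mol/s; O₂ fed = 184.5 × 1.828 = 337.3 mol/s.
Fuel reacted = 0.825 × 369 → ξ = 304.4 mol/s.
Outlet (n = n₀ + ν ξ):
  CO: 369 − 1(304.4) = 64.57
  O₂: 337.3 − 0.5(304.4) = 185.1
  CO₂: 0 + 1(304.4) = 304.4
Total out = 64.57 + 185.1 + 304.4 = 554.1 mol/s.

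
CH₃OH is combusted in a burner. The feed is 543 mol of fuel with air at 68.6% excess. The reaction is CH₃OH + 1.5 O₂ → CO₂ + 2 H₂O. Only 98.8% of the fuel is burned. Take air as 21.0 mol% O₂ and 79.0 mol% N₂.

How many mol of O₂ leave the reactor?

Stoichiometric O₂ = 1.5 × 543 = 814.5 mol; O₂ fed = 814.5 × 1.686 = 1373 mol.
N₂ fed = 1373 × 79/21 = 5166 mol.
Fuel reacted = 0.988 × 543 → ξ = 536.5 mol.
Outlet (n = n₀ + ν ξ):
  CH₃OH: 543 − 1(536.5) = 6.516
  O₂: 1373 − 1.5(536.5) = 568.5
  N₂: 5166 (inert)
  CO₂: 0 + 1(536.5) = 536.5
  H₂O: 0 + 2(536.5) = 1073

569 mol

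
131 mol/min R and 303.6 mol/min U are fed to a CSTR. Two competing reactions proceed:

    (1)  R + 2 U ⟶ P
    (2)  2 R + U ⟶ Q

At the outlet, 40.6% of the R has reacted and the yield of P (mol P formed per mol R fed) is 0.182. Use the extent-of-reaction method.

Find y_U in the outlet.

Yield of P: 1ξ₁ / 131 = 0.182 → ξ₁ = 23.84 mol/min.
Conversion of R: 1ξ₁ + 2ξ₂ = 0.406 × 131 = 53.19 → ξ₂ = 14.67 mol/min.
Outlet amounts (n = n₀ + Σ ν·ξ):
  R: 131 − 1(23.84) − 2(14.67) = 77.81
  U: 303.6 − 2(23.84) − 1(14.67) = 241.2
  P: 0 + 1(23.84) = 23.84
  Q: 0 + 1(14.67) = 14.67
Total out = 357.6 mol/min; y_U = 241.2 / 357.6 = 0.6747.

0.675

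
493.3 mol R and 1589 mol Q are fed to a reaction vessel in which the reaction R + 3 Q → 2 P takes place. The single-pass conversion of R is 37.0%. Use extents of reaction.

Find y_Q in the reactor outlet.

0.606

R reacted = 0.37 × 493.3 = 182.5 mol; ν_R = −1, so ξ = 182.5/1 = 182.5 mol.
Outlet amounts (n = n₀ + ν ξ):
  R: 493.3 − 1(182.5) = 310.8
  Q: 1589 − 3(182.5) = 1041
  P: 0 + 2(182.5) = 365
Total out = 1717 mol; y_Q = 1041 / 1717 = 0.6065.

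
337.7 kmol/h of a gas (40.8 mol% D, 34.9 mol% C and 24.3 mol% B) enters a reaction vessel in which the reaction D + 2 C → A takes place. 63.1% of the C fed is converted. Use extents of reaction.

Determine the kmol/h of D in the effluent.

C reacted = 0.631 × 117.9 = 74.37 kmol/h; ν_C = −2, so ξ = 74.37/2 = 37.18 kmol/h.
Outlet amounts (n = n₀ + ν ξ):
  D: 137.8 − 1(37.18) = 100.6
  C: 117.9 − 2(37.18) = 43.49
  A: 0 + 1(37.18) = 37.18
  B: 82.06 (inert)

101 kmol/h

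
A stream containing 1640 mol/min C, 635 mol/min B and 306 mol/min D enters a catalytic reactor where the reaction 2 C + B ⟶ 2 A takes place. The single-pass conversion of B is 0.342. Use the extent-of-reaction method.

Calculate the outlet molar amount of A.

B reacted = 0.342 × 635 = 217.2 mol/min; ν_B = −1, so ξ = 217.2/1 = 217.2 mol/min.
Outlet amounts (n = n₀ + ν ξ):
  C: 1640 − 2(217.2) = 1206
  B: 635 − 1(217.2) = 417.8
  A: 0 + 2(217.2) = 434.3
  D: 306 (inert)

434 mol/min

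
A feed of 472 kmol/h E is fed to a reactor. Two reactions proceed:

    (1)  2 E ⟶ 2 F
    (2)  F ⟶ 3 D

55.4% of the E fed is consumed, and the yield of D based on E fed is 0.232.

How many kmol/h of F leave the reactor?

Conversion of E: E consumed = 2ξ₁ = 0.554 × 472 → ξ₁ = 130.7 kmol/h.
Yield of D: 3ξ₂ / 472 = 0.232 → ξ₂ = 36.5 kmol/h.
Outlet amounts (n = n₀ + Σ ν·ξ):
  E: 472 − 2(130.7) = 210.5
  F: 0 + 2(130.7) − 1(36.5) = 225
  D: 0 + 3(36.5) = 109.5

225 kmol/h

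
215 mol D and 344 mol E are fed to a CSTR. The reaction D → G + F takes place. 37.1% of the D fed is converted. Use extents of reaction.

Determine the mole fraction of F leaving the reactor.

D reacted = 0.371 × 215 = 79.77 mol; ν_D = −1, so ξ = 79.77/1 = 79.77 mol.
Outlet amounts (n = n₀ + ν ξ):
  D: 215 − 1(79.77) = 135.2
  G: 0 + 1(79.77) = 79.77
  F: 0 + 1(79.77) = 79.77
  E: 344 (inert)
Total out = 638.8 mol; y_F = 79.77 / 638.8 = 0.1249.

0.125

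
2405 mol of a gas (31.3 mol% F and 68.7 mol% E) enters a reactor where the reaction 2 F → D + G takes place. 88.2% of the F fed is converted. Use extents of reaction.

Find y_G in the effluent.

0.138

F reacted = 0.882 × 752.8 = 663.9 mol; ν_F = −2, so ξ = 663.9/2 = 332 mol.
Outlet amounts (n = n₀ + ν ξ):
  F: 752.8 − 2(332) = 88.83
  D: 0 + 1(332) = 332
  G: 0 + 1(332) = 332
  E: 1652 (inert)
Total out = 2405 mol; y_G = 332 / 2405 = 0.138.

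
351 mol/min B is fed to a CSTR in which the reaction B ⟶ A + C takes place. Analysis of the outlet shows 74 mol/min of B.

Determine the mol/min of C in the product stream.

For B: n = n₀ − 1ξ → 74 = 351 − 1ξ, giving ξ = 277 mol/min.
Outlet amounts (n = n₀ + ν ξ):
  B: 351 − 1(277) = 74
  A: 0 + 1(277) = 277
  C: 0 + 1(277) = 277

277 mol/min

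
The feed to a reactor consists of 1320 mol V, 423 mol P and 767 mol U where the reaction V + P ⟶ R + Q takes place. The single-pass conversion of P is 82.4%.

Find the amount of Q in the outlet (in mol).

P reacted = 0.824 × 423 = 348.6 mol; ν_P = −1, so ξ = 348.6/1 = 348.6 mol.
Outlet amounts (n = n₀ + ν ξ):
  V: 1320 − 1(348.6) = 971.4
  P: 423 − 1(348.6) = 74.45
  R: 0 + 1(348.6) = 348.6
  Q: 0 + 1(348.6) = 348.6
  U: 767 (inert)

349 mol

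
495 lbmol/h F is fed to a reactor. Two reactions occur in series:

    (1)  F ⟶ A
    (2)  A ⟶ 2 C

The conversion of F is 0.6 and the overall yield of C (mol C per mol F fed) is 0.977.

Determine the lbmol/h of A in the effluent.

55.2 lbmol/h

Conversion of F: F consumed = 1ξ₁ = 0.6 × 495 → ξ₁ = 297 lbmol/h.
Yield of C: 2ξ₂ / 495 = 0.977 → ξ₂ = 241.8 lbmol/h.
Outlet amounts (n = n₀ + Σ ν·ξ):
  F: 495 − 1(297) = 198
  A: 0 + 1(297) − 1(241.8) = 55.19
  C: 0 + 2(241.8) = 483.6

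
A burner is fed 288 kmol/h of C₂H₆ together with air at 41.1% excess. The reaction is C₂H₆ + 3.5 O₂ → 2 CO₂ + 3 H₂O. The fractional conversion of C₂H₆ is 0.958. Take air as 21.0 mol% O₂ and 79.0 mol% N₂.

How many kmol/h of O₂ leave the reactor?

457 kmol/h

Stoichiometric O₂ = 3.5 × 288 = 1008 kmol/h; O₂ fed = 1008 × 1.411 = 1422 kmol/h.
N₂ fed = 1422 × 79/21 = 5351 kmol/h.
Fuel reacted = 0.958 × 288 → ξ = 275.9 kmol/h.
Outlet (n = n₀ + ν ξ):
  C₂H₆: 288 − 1(275.9) = 12.1
  O₂: 1422 − 3.5(275.9) = 456.6
  N₂: 5351 (inert)
  CO₂: 0 + 2(275.9) = 551.8
  H₂O: 0 + 3(275.9) = 827.7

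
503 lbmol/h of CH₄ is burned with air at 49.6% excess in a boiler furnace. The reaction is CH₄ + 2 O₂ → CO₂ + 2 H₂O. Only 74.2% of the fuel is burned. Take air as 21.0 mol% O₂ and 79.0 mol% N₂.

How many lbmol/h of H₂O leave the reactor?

746 lbmol/h

Stoichiometric O₂ = 2 × 503 = 1006 lbmol/h; O₂ fed = 1006 × 1.496 = 1505 lbmol/h.
N₂ fed = 1505 × 79/21 = 5662 lbmol/h.
Fuel reacted = 0.742 × 503 → ξ = 373.2 lbmol/h.
Outlet (n = n₀ + ν ξ):
  CH₄: 503 − 1(373.2) = 129.8
  O₂: 1505 − 2(373.2) = 758.5
  N₂: 5662 (inert)
  CO₂: 0 + 1(373.2) = 373.2
  H₂O: 0 + 2(373.2) = 746.5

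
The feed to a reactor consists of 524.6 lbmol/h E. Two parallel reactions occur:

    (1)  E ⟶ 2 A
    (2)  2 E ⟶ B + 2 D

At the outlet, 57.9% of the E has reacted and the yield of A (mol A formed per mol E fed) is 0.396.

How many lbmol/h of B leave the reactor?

Yield of A: 2ξ₁ / 524.6 = 0.396 → ξ₁ = 103.9 lbmol/h.
Conversion of E: 1ξ₁ + 2ξ₂ = 0.579 × 524.6 = 303.7 → ξ₂ = 99.94 lbmol/h.
Outlet amounts (n = n₀ + Σ ν·ξ):
  E: 524.6 − 1(103.9) − 2(99.94) = 220.9
  A: 0 + 2(103.9) = 207.7
  B: 0 + 1(99.94) = 99.94
  D: 0 + 2(99.94) = 199.9

99.9 lbmol/h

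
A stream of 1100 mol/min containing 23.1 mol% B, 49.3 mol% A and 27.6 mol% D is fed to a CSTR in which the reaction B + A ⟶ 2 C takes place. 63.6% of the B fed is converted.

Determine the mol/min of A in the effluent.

381 mol/min

B reacted = 0.636 × 254.1 = 161.6 mol/min; ν_B = −1, so ξ = 161.6/1 = 161.6 mol/min.
Outlet amounts (n = n₀ + ν ξ):
  B: 254.1 − 1(161.6) = 92.49
  A: 542.3 − 1(161.6) = 380.7
  C: 0 + 2(161.6) = 323.2
  D: 303.6 (inert)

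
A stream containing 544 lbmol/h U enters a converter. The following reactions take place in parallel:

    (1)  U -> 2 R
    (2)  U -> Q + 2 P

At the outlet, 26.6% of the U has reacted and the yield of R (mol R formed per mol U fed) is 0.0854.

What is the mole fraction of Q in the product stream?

0.15

Yield of R: 2ξ₁ / 544 = 0.0854 → ξ₁ = 23.23 lbmol/h.
Conversion of U: 1ξ₁ + 1ξ₂ = 0.266 × 544 = 144.7 → ξ₂ = 121.5 lbmol/h.
Outlet amounts (n = n₀ + Σ ν·ξ):
  U: 544 − 1(23.23) − 1(121.5) = 399.3
  R: 0 + 2(23.23) = 46.46
  Q: 0 + 1(121.5) = 121.5
  P: 0 + 2(121.5) = 243
Total out = 810.2 lbmol/h; y_Q = 121.5 / 810.2 = 0.1499.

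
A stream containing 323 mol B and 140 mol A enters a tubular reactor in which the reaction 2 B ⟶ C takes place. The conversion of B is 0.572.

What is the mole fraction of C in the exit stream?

B reacted = 0.572 × 323 = 184.8 mol; ν_B = −2, so ξ = 184.8/2 = 92.38 mol.
Outlet amounts (n = n₀ + ν ξ):
  B: 323 − 2(92.38) = 138.2
  C: 0 + 1(92.38) = 92.38
  A: 140 (inert)
Total out = 370.6 mol; y_C = 92.38 / 370.6 = 0.2493.

0.249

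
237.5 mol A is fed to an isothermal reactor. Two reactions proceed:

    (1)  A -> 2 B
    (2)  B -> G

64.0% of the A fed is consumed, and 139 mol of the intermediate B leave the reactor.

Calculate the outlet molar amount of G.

165 mol

Conversion of A: A consumed = 1ξ₁ = 0.64 × 237.5 → ξ₁ = 152 mol.
B balance: n_B = 0 + 2ξ₁ − 1ξ₂ = 139 → ξ₂ = (2·152 − 139)/1 = 165 mol.
Outlet amounts (n = n₀ + Σ ν·ξ):
  A: 237.5 − 1(152) = 85.5
  B: 0 + 2(152) − 1(165) = 139
  G: 0 + 1(165) = 165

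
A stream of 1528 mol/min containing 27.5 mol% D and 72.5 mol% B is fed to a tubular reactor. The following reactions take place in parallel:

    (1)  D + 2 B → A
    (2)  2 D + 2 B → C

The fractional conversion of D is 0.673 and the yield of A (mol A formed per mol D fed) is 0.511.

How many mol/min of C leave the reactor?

34 mol/min

Yield of A: 1ξ₁ / 420.2 = 0.511 → ξ₁ = 214.7 mol/min.
Conversion of D: 1ξ₁ + 2ξ₂ = 0.673 × 420.2 = 282.8 → ξ₂ = 34.04 mol/min.
Outlet amounts (n = n₀ + Σ ν·ξ):
  D: 420.2 − 1(214.7) − 2(34.04) = 137.4
  B: 1108 − 2(214.7) − 2(34.04) = 610.3
  A: 0 + 1(214.7) = 214.7
  C: 0 + 1(34.04) = 34.04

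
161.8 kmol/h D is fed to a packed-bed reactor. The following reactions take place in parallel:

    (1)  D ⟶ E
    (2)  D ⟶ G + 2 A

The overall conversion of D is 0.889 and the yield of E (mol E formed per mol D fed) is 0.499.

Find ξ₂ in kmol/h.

ξ₂ = 63.1 kmol/h

Yield of E: 1ξ₁ / 161.8 = 0.499 → ξ₁ = 80.74 kmol/h.
Conversion of D: 1ξ₁ + 1ξ₂ = 0.889 × 161.8 = 143.8 → ξ₂ = 63.1 kmol/h.
Outlet amounts (n = n₀ + Σ ν·ξ):
  D: 161.8 − 1(80.74) − 1(63.1) = 17.96
  E: 0 + 1(80.74) = 80.74
  G: 0 + 1(63.1) = 63.1
  A: 0 + 2(63.1) = 126.2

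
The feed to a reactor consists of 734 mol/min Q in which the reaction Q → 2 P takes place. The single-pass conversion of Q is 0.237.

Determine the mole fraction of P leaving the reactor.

Q reacted = 0.237 × 734 = 174 mol/min; ν_Q = −1, so ξ = 174/1 = 174 mol/min.
Outlet amounts (n = n₀ + ν ξ):
  Q: 734 − 1(174) = 560
  P: 0 + 2(174) = 347.9
Total out = 908 mol/min; y_P = 347.9 / 908 = 0.3832.

0.383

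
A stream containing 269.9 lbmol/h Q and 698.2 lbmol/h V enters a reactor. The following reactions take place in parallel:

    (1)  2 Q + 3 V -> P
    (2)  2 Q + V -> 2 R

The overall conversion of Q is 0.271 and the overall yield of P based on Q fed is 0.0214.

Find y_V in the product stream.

0.711

Yield of P: 1ξ₁ / 269.9 = 0.0214 → ξ₁ = 5.776 lbmol/h.
Conversion of Q: 2ξ₁ + 2ξ₂ = 0.271 × 269.9 = 73.14 → ξ₂ = 30.8 lbmol/h.
Outlet amounts (n = n₀ + Σ ν·ξ):
  Q: 269.9 − 2(5.776) − 2(30.8) = 196.8
  V: 698.2 − 3(5.776) − 1(30.8) = 650.1
  P: 0 + 1(5.776) = 5.776
  R: 0 + 2(30.8) = 61.59
Total out = 914.2 lbmol/h; y_V = 650.1 / 914.2 = 0.7111.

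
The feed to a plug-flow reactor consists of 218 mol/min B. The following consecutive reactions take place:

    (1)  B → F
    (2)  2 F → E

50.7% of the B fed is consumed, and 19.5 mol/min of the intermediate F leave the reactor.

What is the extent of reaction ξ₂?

ξ₂ = 45.5 mol/min

Conversion of B: B consumed = 1ξ₁ = 0.507 × 218 → ξ₁ = 110.5 mol/min.
F balance: n_F = 0 + 1ξ₁ − 2ξ₂ = 19.5 → ξ₂ = (1·110.5 − 19.5)/2 = 45.51 mol/min.
Outlet amounts (n = n₀ + Σ ν·ξ):
  B: 218 − 1(110.5) = 107.5
  F: 0 + 1(110.5) − 2(45.51) = 19.5
  E: 0 + 1(45.51) = 45.51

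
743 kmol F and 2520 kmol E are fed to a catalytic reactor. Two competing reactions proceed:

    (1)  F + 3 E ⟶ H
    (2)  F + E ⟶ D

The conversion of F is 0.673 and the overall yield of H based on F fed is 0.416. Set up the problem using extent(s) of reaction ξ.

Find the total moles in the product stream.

Yield of H: 1ξ₁ / 743 = 0.416 → ξ₁ = 309.1 kmol.
Conversion of F: 1ξ₁ + 1ξ₂ = 0.673 × 743 = 500 → ξ₂ = 191 kmol.
Outlet amounts (n = n₀ + Σ ν·ξ):
  F: 743 − 1(309.1) − 1(191) = 243
  E: 2520 − 3(309.1) − 1(191) = 1402
  H: 0 + 1(309.1) = 309.1
  D: 0 + 1(191) = 191
Total out = 243 + 1402 + 309.1 + 191 = 2145 kmol.

2140 kmol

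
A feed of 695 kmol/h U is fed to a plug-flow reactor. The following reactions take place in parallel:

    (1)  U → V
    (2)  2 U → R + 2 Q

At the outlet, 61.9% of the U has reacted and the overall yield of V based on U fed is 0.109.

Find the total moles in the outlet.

Yield of V: 1ξ₁ / 695 = 0.109 → ξ₁ = 75.75 kmol/h.
Conversion of U: 1ξ₁ + 2ξ₂ = 0.619 × 695 = 430.2 → ξ₂ = 177.2 kmol/h.
Outlet amounts (n = n₀ + Σ ν·ξ):
  U: 695 − 1(75.75) − 2(177.2) = 264.8
  V: 0 + 1(75.75) = 75.75
  R: 0 + 1(177.2) = 177.2
  Q: 0 + 2(177.2) = 354.4
Total out = 264.8 + 75.75 + 177.2 + 354.4 = 872.2 kmol/h.

872 kmol/h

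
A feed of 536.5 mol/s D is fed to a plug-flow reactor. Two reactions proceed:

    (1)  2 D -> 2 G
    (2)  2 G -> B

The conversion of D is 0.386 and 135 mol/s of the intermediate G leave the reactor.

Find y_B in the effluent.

Conversion of D: D consumed = 2ξ₁ = 0.386 × 536.5 → ξ₁ = 103.5 mol/s.
G balance: n_G = 0 + 2ξ₁ − 2ξ₂ = 135 → ξ₂ = (2·103.5 − 135)/2 = 36.04 mol/s.
Outlet amounts (n = n₀ + Σ ν·ξ):
  D: 536.5 − 2(103.5) = 329.4
  G: 0 + 2(103.5) − 2(36.04) = 135
  B: 0 + 1(36.04) = 36.04
Total out = 500.5 mol/s; y_B = 36.04 / 500.5 = 0.07202.

0.072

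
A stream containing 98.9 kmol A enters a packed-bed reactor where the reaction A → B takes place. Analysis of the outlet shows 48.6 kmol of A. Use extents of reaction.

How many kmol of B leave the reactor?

For A: n = n₀ − 1ξ → 48.6 = 98.9 − 1ξ, giving ξ = 50.3 kmol.
Outlet amounts (n = n₀ + ν ξ):
  A: 98.9 − 1(50.3) = 48.6
  B: 0 + 1(50.3) = 50.3

50.3 kmol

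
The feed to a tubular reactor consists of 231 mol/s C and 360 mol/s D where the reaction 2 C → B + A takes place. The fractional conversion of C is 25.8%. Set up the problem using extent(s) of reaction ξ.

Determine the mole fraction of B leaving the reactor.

0.0504

C reacted = 0.258 × 231 = 59.6 mol/s; ν_C = −2, so ξ = 59.6/2 = 29.8 mol/s.
Outlet amounts (n = n₀ + ν ξ):
  C: 231 − 2(29.8) = 171.4
  B: 0 + 1(29.8) = 29.8
  A: 0 + 1(29.8) = 29.8
  D: 360 (inert)
Total out = 591 mol/s; y_B = 29.8 / 591 = 0.05042.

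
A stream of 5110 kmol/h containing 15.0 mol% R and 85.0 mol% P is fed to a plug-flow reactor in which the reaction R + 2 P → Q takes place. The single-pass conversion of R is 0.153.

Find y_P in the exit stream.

R reacted = 0.153 × 766.5 = 117.3 kmol/h; ν_R = −1, so ξ = 117.3/1 = 117.3 kmol/h.
Outlet amounts (n = n₀ + ν ξ):
  R: 766.5 − 1(117.3) = 649.2
  P: 4344 − 2(117.3) = 4109
  Q: 0 + 1(117.3) = 117.3
Total out = 4875 kmol/h; y_P = 4109 / 4875 = 0.8428.

0.843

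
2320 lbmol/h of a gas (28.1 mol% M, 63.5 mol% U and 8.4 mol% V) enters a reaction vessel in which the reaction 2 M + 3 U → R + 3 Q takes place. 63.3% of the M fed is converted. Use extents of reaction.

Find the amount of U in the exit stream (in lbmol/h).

M reacted = 0.633 × 651.9 = 412.7 lbmol/h; ν_M = −2, so ξ = 412.7/2 = 206.3 lbmol/h.
Outlet amounts (n = n₀ + ν ξ):
  M: 651.9 − 2(206.3) = 239.3
  U: 1473 − 3(206.3) = 854.2
  R: 0 + 1(206.3) = 206.3
  Q: 0 + 3(206.3) = 619
  V: 194.9 (inert)

854 lbmol/h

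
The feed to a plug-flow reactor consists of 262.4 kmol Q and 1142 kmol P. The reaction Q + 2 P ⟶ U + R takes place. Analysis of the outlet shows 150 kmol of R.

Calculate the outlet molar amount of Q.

112 kmol

For R: n = n₀ + 1ξ → 150 = 0 + 1ξ, giving ξ = 150 kmol.
Outlet amounts (n = n₀ + ν ξ):
  Q: 262.4 − 1(150) = 112.4
  P: 1142 − 2(150) = 842
  U: 0 + 1(150) = 150
  R: 0 + 1(150) = 150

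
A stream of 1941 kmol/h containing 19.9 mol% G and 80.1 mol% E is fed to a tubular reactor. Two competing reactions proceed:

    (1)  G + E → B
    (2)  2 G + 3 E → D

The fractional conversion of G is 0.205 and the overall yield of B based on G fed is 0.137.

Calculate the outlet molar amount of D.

13.1 kmol/h

Yield of B: 1ξ₁ / 386.3 = 0.137 → ξ₁ = 52.92 kmol/h.
Conversion of G: 1ξ₁ + 2ξ₂ = 0.205 × 386.3 = 79.18 → ξ₂ = 13.13 kmol/h.
Outlet amounts (n = n₀ + Σ ν·ξ):
  G: 386.3 − 1(52.92) − 2(13.13) = 307.1
  E: 1555 − 1(52.92) − 3(13.13) = 1462
  B: 0 + 1(52.92) = 52.92
  D: 0 + 1(13.13) = 13.13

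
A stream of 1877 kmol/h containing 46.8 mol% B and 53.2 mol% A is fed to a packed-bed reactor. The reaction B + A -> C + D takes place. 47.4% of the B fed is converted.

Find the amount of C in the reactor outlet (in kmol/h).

B reacted = 0.474 × 878.4 = 416.4 kmol/h; ν_B = −1, so ξ = 416.4/1 = 416.4 kmol/h.
Outlet amounts (n = n₀ + ν ξ):
  B: 878.4 − 1(416.4) = 462.1
  A: 998.6 − 1(416.4) = 582.2
  C: 0 + 1(416.4) = 416.4
  D: 0 + 1(416.4) = 416.4

416 kmol/h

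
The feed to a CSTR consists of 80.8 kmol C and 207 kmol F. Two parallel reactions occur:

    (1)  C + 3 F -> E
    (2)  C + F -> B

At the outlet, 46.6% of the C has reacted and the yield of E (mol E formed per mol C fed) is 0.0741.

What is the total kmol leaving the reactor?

238 kmol

Yield of E: 1ξ₁ / 80.8 = 0.0741 → ξ₁ = 5.987 kmol.
Conversion of C: 1ξ₁ + 1ξ₂ = 0.466 × 80.8 = 37.65 → ξ₂ = 31.67 kmol.
Outlet amounts (n = n₀ + Σ ν·ξ):
  C: 80.8 − 1(5.987) − 1(31.67) = 43.15
  F: 207 − 3(5.987) − 1(31.67) = 157.4
  E: 0 + 1(5.987) = 5.987
  B: 0 + 1(31.67) = 31.67
Total out = 43.15 + 157.4 + 5.987 + 31.67 = 238.2 kmol.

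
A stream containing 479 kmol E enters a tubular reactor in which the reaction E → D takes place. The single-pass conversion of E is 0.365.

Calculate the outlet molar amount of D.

175 kmol

E reacted = 0.365 × 479 = 174.8 kmol; ν_E = −1, so ξ = 174.8/1 = 174.8 kmol.
Outlet amounts (n = n₀ + ν ξ):
  E: 479 − 1(174.8) = 304.2
  D: 0 + 1(174.8) = 174.8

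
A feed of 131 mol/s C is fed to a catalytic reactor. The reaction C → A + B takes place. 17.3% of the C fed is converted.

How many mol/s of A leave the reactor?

C reacted = 0.173 × 131 = 22.66 mol/s; ν_C = −1, so ξ = 22.66/1 = 22.66 mol/s.
Outlet amounts (n = n₀ + ν ξ):
  C: 131 − 1(22.66) = 108.3
  A: 0 + 1(22.66) = 22.66
  B: 0 + 1(22.66) = 22.66

22.7 mol/s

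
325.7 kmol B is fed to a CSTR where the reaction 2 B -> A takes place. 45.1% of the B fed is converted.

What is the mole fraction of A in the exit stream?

0.291

B reacted = 0.451 × 325.7 = 146.9 kmol; ν_B = −2, so ξ = 146.9/2 = 73.45 kmol.
Outlet amounts (n = n₀ + ν ξ):
  B: 325.7 − 2(73.45) = 178.8
  A: 0 + 1(73.45) = 73.45
Total out = 252.3 kmol; y_A = 73.45 / 252.3 = 0.2912.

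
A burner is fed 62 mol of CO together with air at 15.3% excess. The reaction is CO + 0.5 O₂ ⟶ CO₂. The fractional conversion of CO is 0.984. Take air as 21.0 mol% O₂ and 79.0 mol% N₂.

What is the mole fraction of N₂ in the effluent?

0.667

Stoichiometric O₂ = 0.5 × 62 = 31 mol; O₂ fed = 31 × 1.153 = 35.74 mol.
N₂ fed = 35.74 × 79/21 = 134.5 mol.
Fuel reacted = 0.984 × 62 → ξ = 61.01 mol.
Outlet (n = n₀ + ν ξ):
  CO: 62 − 1(61.01) = 0.992
  O₂: 35.74 − 0.5(61.01) = 5.239
  N₂: 134.5 (inert)
  CO₂: 0 + 1(61.01) = 61.01
Total out = 201.7 mol; y_N₂ = 134.5 / 201.7 = 0.6666.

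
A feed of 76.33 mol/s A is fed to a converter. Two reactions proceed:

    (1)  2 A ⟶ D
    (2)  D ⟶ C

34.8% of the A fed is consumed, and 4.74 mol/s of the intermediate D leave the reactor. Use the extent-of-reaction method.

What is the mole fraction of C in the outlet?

Conversion of A: A consumed = 2ξ₁ = 0.348 × 76.33 → ξ₁ = 13.28 mol/s.
D balance: n_D = 0 + 1ξ₁ − 1ξ₂ = 4.74 → ξ₂ = (1·13.28 − 4.74)/1 = 8.541 mol/s.
Outlet amounts (n = n₀ + Σ ν·ξ):
  A: 76.33 − 2(13.28) = 49.77
  D: 0 + 1(13.28) − 1(8.541) = 4.74
  C: 0 + 1(8.541) = 8.541
Total out = 63.05 mol/s; y_C = 8.541 / 63.05 = 0.1355.

0.135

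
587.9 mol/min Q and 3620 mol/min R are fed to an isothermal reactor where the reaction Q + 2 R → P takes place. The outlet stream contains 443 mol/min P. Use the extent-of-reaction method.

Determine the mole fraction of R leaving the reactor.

0.823

For P: n = n₀ + 1ξ → 443 = 0 + 1ξ, giving ξ = 443 mol/min.
Outlet amounts (n = n₀ + ν ξ):
  Q: 587.9 − 1(443) = 144.9
  R: 3620 − 2(443) = 2734
  P: 0 + 1(443) = 443
Total out = 3322 mol/min; y_R = 2734 / 3322 = 0.823.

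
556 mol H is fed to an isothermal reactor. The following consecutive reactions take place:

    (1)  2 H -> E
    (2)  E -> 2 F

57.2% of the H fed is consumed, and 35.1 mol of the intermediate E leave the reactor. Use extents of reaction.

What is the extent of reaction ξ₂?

ξ₂ = 124 mol

Conversion of H: H consumed = 2ξ₁ = 0.572 × 556 → ξ₁ = 159 mol.
E balance: n_E = 0 + 1ξ₁ − 1ξ₂ = 35.1 → ξ₂ = (1·159 − 35.1)/1 = 123.9 mol.
Outlet amounts (n = n₀ + Σ ν·ξ):
  H: 556 − 2(159) = 238
  E: 0 + 1(159) − 1(123.9) = 35.1
  F: 0 + 2(123.9) = 247.8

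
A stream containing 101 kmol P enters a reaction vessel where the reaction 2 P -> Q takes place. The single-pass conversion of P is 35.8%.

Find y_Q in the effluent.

0.218

P reacted = 0.358 × 101 = 36.16 kmol; ν_P = −2, so ξ = 36.16/2 = 18.08 kmol.
Outlet amounts (n = n₀ + ν ξ):
  P: 101 − 2(18.08) = 64.84
  Q: 0 + 1(18.08) = 18.08
Total out = 82.92 kmol; y_Q = 18.08 / 82.92 = 0.218.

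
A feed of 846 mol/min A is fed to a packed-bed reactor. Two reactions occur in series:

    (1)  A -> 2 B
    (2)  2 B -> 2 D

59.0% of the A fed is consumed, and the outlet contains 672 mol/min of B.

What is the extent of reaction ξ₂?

Conversion of A: A consumed = 1ξ₁ = 0.59 × 846 → ξ₁ = 499.1 mol/min.
B balance: n_B = 0 + 2ξ₁ − 2ξ₂ = 672 → ξ₂ = (2·499.1 − 672)/2 = 163.1 mol/min.
Outlet amounts (n = n₀ + Σ ν·ξ):
  A: 846 − 1(499.1) = 346.9
  B: 0 + 2(499.1) − 2(163.1) = 672
  D: 0 + 2(163.1) = 326.3

ξ₂ = 163 mol/min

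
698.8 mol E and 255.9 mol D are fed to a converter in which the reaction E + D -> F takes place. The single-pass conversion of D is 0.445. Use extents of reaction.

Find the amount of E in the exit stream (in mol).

D reacted = 0.445 × 255.9 = 113.9 mol; ν_D = −1, so ξ = 113.9/1 = 113.9 mol.
Outlet amounts (n = n₀ + ν ξ):
  E: 698.8 − 1(113.9) = 584.9
  D: 255.9 − 1(113.9) = 142
  F: 0 + 1(113.9) = 113.9

585 mol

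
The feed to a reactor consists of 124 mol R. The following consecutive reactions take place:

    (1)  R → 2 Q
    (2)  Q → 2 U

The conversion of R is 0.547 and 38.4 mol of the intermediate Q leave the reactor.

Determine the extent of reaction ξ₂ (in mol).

Conversion of R: R consumed = 1ξ₁ = 0.547 × 124 → ξ₁ = 67.83 mol.
Q balance: n_Q = 0 + 2ξ₁ − 1ξ₂ = 38.4 → ξ₂ = (2·67.83 − 38.4)/1 = 97.26 mol.
Outlet amounts (n = n₀ + Σ ν·ξ):
  R: 124 − 1(67.83) = 56.17
  Q: 0 + 2(67.83) − 1(97.26) = 38.4
  U: 0 + 2(97.26) = 194.5

ξ₂ = 97.3 mol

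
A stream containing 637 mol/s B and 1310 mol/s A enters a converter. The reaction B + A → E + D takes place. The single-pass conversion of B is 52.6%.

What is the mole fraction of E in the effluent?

B reacted = 0.526 × 637 = 335.1 mol/s; ν_B = −1, so ξ = 335.1/1 = 335.1 mol/s.
Outlet amounts (n = n₀ + ν ξ):
  B: 637 − 1(335.1) = 301.9
  A: 1310 − 1(335.1) = 974.9
  E: 0 + 1(335.1) = 335.1
  D: 0 + 1(335.1) = 335.1
Total out = 1947 mol/s; y_E = 335.1 / 1947 = 0.1721.

0.172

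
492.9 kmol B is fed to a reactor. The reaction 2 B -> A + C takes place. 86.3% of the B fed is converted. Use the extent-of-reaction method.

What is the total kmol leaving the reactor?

B reacted = 0.863 × 492.9 = 425.4 kmol; ν_B = −2, so ξ = 425.4/2 = 212.7 kmol.
Outlet amounts (n = n₀ + ν ξ):
  B: 492.9 − 2(212.7) = 67.53
  A: 0 + 1(212.7) = 212.7
  C: 0 + 1(212.7) = 212.7
Total out = 67.53 + 212.7 + 212.7 = 492.9 kmol.

493 kmol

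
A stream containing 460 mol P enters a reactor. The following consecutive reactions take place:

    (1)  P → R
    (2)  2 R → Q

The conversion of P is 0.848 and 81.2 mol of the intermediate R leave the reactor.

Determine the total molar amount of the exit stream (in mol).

306 mol

Conversion of P: P consumed = 1ξ₁ = 0.848 × 460 → ξ₁ = 390.1 mol.
R balance: n_R = 0 + 1ξ₁ − 2ξ₂ = 81.2 → ξ₂ = (1·390.1 − 81.2)/2 = 154.4 mol.
Outlet amounts (n = n₀ + Σ ν·ξ):
  P: 460 − 1(390.1) = 69.92
  R: 0 + 1(390.1) − 2(154.4) = 81.2
  Q: 0 + 1(154.4) = 154.4
Total out = 69.92 + 81.2 + 154.4 = 305.6 mol.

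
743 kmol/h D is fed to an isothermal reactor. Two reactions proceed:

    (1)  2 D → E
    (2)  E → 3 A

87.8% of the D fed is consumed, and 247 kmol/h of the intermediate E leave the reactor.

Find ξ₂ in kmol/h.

Conversion of D: D consumed = 2ξ₁ = 0.878 × 743 → ξ₁ = 326.2 kmol/h.
E balance: n_E = 0 + 1ξ₁ − 1ξ₂ = 247 → ξ₂ = (1·326.2 − 247)/1 = 79.18 kmol/h.
Outlet amounts (n = n₀ + Σ ν·ξ):
  D: 743 − 2(326.2) = 90.65
  E: 0 + 1(326.2) − 1(79.18) = 247
  A: 0 + 3(79.18) = 237.5

ξ₂ = 79.2 kmol/h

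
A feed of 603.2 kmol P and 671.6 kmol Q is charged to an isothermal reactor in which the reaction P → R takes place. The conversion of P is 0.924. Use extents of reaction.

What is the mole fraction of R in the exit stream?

P reacted = 0.924 × 603.2 = 557.4 kmol; ν_P = −1, so ξ = 557.4/1 = 557.4 kmol.
Outlet amounts (n = n₀ + ν ξ):
  P: 603.2 − 1(557.4) = 45.84
  R: 0 + 1(557.4) = 557.4
  Q: 671.6 (inert)
Total out = 1275 kmol; y_R = 557.4 / 1275 = 0.4372.

0.437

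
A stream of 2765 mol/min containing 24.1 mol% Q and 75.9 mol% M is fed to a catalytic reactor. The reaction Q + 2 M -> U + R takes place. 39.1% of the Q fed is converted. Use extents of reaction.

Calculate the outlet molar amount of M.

1580 mol/min

Q reacted = 0.391 × 666.4 = 260.5 mol/min; ν_Q = −1, so ξ = 260.5/1 = 260.5 mol/min.
Outlet amounts (n = n₀ + ν ξ):
  Q: 666.4 − 1(260.5) = 405.8
  M: 2099 − 2(260.5) = 1578
  U: 0 + 1(260.5) = 260.5
  R: 0 + 1(260.5) = 260.5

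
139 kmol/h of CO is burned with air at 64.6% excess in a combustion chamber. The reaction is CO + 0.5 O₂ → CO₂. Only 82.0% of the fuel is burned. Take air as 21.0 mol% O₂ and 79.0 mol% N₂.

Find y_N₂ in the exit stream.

0.687

Stoichiometric O₂ = 0.5 × 139 = 69.5 kmol/h; O₂ fed = 69.5 × 1.646 = 114.4 kmol/h.
N₂ fed = 114.4 × 79/21 = 430.4 kmol/h.
Fuel reacted = 0.82 × 139 → ξ = 114 kmol/h.
Outlet (n = n₀ + ν ξ):
  CO: 139 − 1(114) = 25.02
  O₂: 114.4 − 0.5(114) = 57.41
  N₂: 430.4 (inert)
  CO₂: 0 + 1(114) = 114
Total out = 626.8 kmol/h; y_N₂ = 430.4 / 626.8 = 0.6866.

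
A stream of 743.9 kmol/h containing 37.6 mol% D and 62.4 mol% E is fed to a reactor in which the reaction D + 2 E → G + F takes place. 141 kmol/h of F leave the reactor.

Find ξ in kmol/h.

ξ = 141 kmol/h

For F: n = n₀ + 1ξ → 141 = 0 + 1ξ, giving ξ = 141 kmol/h.
Outlet amounts (n = n₀ + ν ξ):
  D: 279.7 − 1(141) = 138.7
  E: 464.2 − 2(141) = 182.2
  G: 0 + 1(141) = 141
  F: 0 + 1(141) = 141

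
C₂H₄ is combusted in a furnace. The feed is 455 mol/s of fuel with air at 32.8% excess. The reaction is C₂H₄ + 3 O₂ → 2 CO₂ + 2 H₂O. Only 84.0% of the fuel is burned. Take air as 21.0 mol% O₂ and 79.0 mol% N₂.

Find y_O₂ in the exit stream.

0.0733

Stoichiometric O₂ = 3 × 455 = 1365 mol/s; O₂ fed = 1365 × 1.328 = 1813 mol/s.
N₂ fed = 1813 × 79/21 = 6819 mol/s.
Fuel reacted = 0.84 × 455 → ξ = 382.2 mol/s.
Outlet (n = n₀ + ν ξ):
  C₂H₄: 455 − 1(382.2) = 72.8
  O₂: 1813 − 3(382.2) = 666.1
  N₂: 6819 (inert)
  CO₂: 0 + 2(382.2) = 764.4
  H₂O: 0 + 2(382.2) = 764.4
Total out = 9087 mol/s; y_O₂ = 666.1 / 9087 = 0.0733.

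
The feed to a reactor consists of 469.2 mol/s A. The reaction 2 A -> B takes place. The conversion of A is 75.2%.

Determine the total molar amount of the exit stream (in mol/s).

293 mol/s

A reacted = 0.752 × 469.2 = 352.8 mol/s; ν_A = −2, so ξ = 352.8/2 = 176.4 mol/s.
Outlet amounts (n = n₀ + ν ξ):
  A: 469.2 − 2(176.4) = 116.4
  B: 0 + 1(176.4) = 176.4
Total out = 116.4 + 176.4 = 292.8 mol/s.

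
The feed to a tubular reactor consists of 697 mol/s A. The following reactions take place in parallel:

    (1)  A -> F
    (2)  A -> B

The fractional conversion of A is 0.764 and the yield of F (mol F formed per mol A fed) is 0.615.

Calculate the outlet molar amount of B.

104 mol/s

Yield of F: 1ξ₁ / 697 = 0.615 → ξ₁ = 428.7 mol/s.
Conversion of A: 1ξ₁ + 1ξ₂ = 0.764 × 697 = 532.5 → ξ₂ = 103.9 mol/s.
Outlet amounts (n = n₀ + Σ ν·ξ):
  A: 697 − 1(428.7) − 1(103.9) = 164.5
  F: 0 + 1(428.7) = 428.7
  B: 0 + 1(103.9) = 103.9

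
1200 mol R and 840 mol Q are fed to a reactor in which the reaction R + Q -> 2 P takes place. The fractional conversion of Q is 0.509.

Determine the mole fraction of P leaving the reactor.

0.419

Q reacted = 0.509 × 840 = 427.6 mol; ν_Q = −1, so ξ = 427.6/1 = 427.6 mol.
Outlet amounts (n = n₀ + ν ξ):
  R: 1200 − 1(427.6) = 772.4
  Q: 840 − 1(427.6) = 412.4
  P: 0 + 2(427.6) = 855.1
Total out = 2040 mol; y_P = 855.1 / 2040 = 0.4192.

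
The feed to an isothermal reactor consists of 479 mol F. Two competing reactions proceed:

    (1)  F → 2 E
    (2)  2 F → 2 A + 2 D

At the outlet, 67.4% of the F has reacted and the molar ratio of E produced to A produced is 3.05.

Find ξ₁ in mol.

ξ₁ = 195 mol

Conversion of F: F consumed = 0.674 × 479 = 322.8 mol = 1ξ₁ + 2ξ₂.
Selectivity: 2ξ₁ / (2ξ₂) = 3.05 → ξ₁ = 3.05 ξ₂.
Substitute: (1·3.05 + 2) ξ₂ = 322.8 → ξ₂ = 63.93 mol, ξ₁ = 195 mol.
Outlet amounts (n = n₀ + Σ ν·ξ):
  F: 479 − 1(195) − 2(63.93) = 156.2
  E: 0 + 2(195) = 390
  A: 0 + 2(63.93) = 127.9
  D: 0 + 2(63.93) = 127.9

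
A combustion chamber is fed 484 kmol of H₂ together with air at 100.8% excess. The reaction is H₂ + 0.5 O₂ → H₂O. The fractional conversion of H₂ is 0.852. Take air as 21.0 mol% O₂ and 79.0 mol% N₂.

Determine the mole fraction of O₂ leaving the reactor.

Stoichiometric O₂ = 0.5 × 484 = 242 kmol; O₂ fed = 242 × 2.008 = 485.9 kmol.
N₂ fed = 485.9 × 79/21 = 1828 kmol.
Fuel reacted = 0.852 × 484 → ξ = 412.4 kmol.
Outlet (n = n₀ + ν ξ):
  H₂: 484 − 1(412.4) = 71.63
  O₂: 485.9 − 0.5(412.4) = 279.8
  N₂: 1828 (inert)
  H₂O: 0 + 1(412.4) = 412.4
Total out = 2592 kmol; y_O₂ = 279.8 / 2592 = 0.1079.

0.108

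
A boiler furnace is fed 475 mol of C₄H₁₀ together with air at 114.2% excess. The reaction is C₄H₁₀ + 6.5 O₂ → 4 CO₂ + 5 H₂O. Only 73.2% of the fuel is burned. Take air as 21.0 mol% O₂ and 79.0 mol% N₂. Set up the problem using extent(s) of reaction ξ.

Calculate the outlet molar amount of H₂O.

1740 mol

Stoichiometric O₂ = 6.5 × 475 = 3088 mol; O₂ fed = 3088 × 2.142 = 6613 mol.
N₂ fed = 6613 × 79/21 = 24880 mol.
Fuel reacted = 0.732 × 475 → ξ = 347.7 mol.
Outlet (n = n₀ + ν ξ):
  C₄H₁₀: 475 − 1(347.7) = 127.3
  O₂: 6613 − 6.5(347.7) = 4353
  N₂: 24880 (inert)
  CO₂: 0 + 4(347.7) = 1391
  H₂O: 0 + 5(347.7) = 1738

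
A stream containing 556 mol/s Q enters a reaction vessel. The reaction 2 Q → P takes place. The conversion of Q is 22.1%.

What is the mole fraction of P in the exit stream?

0.124

Q reacted = 0.221 × 556 = 122.9 mol/s; ν_Q = −2, so ξ = 122.9/2 = 61.44 mol/s.
Outlet amounts (n = n₀ + ν ξ):
  Q: 556 − 2(61.44) = 433.1
  P: 0 + 1(61.44) = 61.44
Total out = 494.6 mol/s; y_P = 61.44 / 494.6 = 0.1242.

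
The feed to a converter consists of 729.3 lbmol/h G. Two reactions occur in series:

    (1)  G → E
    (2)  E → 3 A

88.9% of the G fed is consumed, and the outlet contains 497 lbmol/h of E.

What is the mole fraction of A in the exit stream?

0.44

Conversion of G: G consumed = 1ξ₁ = 0.889 × 729.3 → ξ₁ = 648.3 lbmol/h.
E balance: n_E = 0 + 1ξ₁ − 1ξ₂ = 497 → ξ₂ = (1·648.3 − 497)/1 = 151.3 lbmol/h.
Outlet amounts (n = n₀ + Σ ν·ξ):
  G: 729.3 − 1(648.3) = 80.95
  E: 0 + 1(648.3) − 1(151.3) = 497
  A: 0 + 3(151.3) = 454
Total out = 1032 lbmol/h; y_A = 454 / 1032 = 0.44.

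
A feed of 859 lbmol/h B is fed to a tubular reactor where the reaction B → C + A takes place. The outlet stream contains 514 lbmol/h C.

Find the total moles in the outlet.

For C: n = n₀ + 1ξ → 514 = 0 + 1ξ, giving ξ = 514 lbmol/h.
Outlet amounts (n = n₀ + ν ξ):
  B: 859 − 1(514) = 345
  C: 0 + 1(514) = 514
  A: 0 + 1(514) = 514
Total out = 345 + 514 + 514 = 1373 lbmol/h.

1370 lbmol/h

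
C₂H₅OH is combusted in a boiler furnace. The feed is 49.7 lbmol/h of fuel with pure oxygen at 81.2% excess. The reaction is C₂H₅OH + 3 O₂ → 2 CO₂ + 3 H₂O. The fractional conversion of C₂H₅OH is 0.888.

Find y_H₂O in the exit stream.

0.364

Stoichiometric O₂ = 3 × 49.7 = 149.1 lbmol/h; O₂ fed = 149.1 × 1.812 = 270.2 lbmol/h.
Fuel reacted = 0.888 × 49.7 → ξ = 44.13 lbmol/h.
Outlet (n = n₀ + ν ξ):
  C₂H₅OH: 49.7 − 1(44.13) = 5.566
  O₂: 270.2 − 3(44.13) = 137.8
  CO₂: 0 + 2(44.13) = 88.27
  H₂O: 0 + 3(44.13) = 132.4
Total out = 364 lbmol/h; y_H₂O = 132.4 / 364 = 0.3637.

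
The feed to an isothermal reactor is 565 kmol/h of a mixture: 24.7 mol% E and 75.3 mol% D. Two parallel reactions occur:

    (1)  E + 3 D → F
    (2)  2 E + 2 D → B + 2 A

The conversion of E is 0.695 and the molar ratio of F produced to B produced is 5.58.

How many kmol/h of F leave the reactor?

Conversion of E: E consumed = 0.695 × 139.6 = 96.99 kmol/h = 1ξ₁ + 2ξ₂.
Selectivity: 1ξ₁ / (1ξ₂) = 5.58 → ξ₁ = 5.58 ξ₂.
Substitute: (1·5.58 + 2) ξ₂ = 96.99 → ξ₂ = 12.8 kmol/h, ξ₁ = 71.4 kmol/h.
Outlet amounts (n = n₀ + Σ ν·ξ):
  E: 139.6 − 1(71.4) − 2(12.8) = 42.56
  D: 425.4 − 3(71.4) − 2(12.8) = 185.7
  F: 0 + 1(71.4) = 71.4
  B: 0 + 1(12.8) = 12.8
  A: 0 + 2(12.8) = 25.59

71.4 kmol/h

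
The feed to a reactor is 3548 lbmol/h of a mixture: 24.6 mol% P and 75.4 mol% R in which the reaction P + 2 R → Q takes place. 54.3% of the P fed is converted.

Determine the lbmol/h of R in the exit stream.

P reacted = 0.543 × 872.8 = 473.9 lbmol/h; ν_P = −1, so ξ = 473.9/1 = 473.9 lbmol/h.
Outlet amounts (n = n₀ + ν ξ):
  P: 872.8 − 1(473.9) = 398.9
  R: 2675 − 2(473.9) = 1727
  Q: 0 + 1(473.9) = 473.9

1730 lbmol/h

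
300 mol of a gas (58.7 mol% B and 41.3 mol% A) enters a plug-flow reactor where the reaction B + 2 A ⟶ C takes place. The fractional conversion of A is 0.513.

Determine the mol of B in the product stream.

144 mol

A reacted = 0.513 × 123.9 = 63.56 mol; ν_A = −2, so ξ = 63.56/2 = 31.78 mol.
Outlet amounts (n = n₀ + ν ξ):
  B: 176.1 − 1(31.78) = 144.3
  A: 123.9 − 2(31.78) = 60.34
  C: 0 + 1(31.78) = 31.78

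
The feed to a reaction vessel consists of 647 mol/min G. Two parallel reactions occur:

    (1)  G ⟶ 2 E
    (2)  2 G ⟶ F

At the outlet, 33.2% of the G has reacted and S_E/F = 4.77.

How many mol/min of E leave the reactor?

234 mol/min

Conversion of G: G consumed = 0.332 × 647 = 214.8 mol/min = 1ξ₁ + 2ξ₂.
Selectivity: 2ξ₁ / (1ξ₂) = 4.77 → ξ₁ = 2.385 ξ₂.
Substitute: (1·2.385 + 2) ξ₂ = 214.8 → ξ₂ = 48.99 mol/min, ξ₁ = 116.8 mol/min.
Outlet amounts (n = n₀ + Σ ν·ξ):
  G: 647 − 1(116.8) − 2(48.99) = 432.2
  E: 0 + 2(116.8) = 233.7
  F: 0 + 1(48.99) = 48.99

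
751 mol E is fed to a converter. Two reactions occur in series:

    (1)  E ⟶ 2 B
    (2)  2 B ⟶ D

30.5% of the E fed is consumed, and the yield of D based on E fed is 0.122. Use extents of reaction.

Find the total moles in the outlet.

888 mol

Conversion of E: E consumed = 1ξ₁ = 0.305 × 751 → ξ₁ = 229.1 mol.
Yield of D: 1ξ₂ / 751 = 0.122 → ξ₂ = 91.62 mol.
Outlet amounts (n = n₀ + Σ ν·ξ):
  E: 751 − 1(229.1) = 521.9
  B: 0 + 2(229.1) − 2(91.62) = 274.9
  D: 0 + 1(91.62) = 91.62
Total out = 521.9 + 274.9 + 91.62 = 888.4 mol.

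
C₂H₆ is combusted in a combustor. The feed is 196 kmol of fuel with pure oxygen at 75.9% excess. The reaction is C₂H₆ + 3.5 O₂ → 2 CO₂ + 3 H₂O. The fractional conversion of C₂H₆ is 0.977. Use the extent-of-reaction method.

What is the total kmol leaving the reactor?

1500 kmol

Stoichiometric O₂ = 3.5 × 196 = 686 kmol; O₂ fed = 686 × 1.759 = 1207 kmol.
Fuel reacted = 0.977 × 196 → ξ = 191.5 kmol.
Outlet (n = n₀ + ν ξ):
  C₂H₆: 196 − 1(191.5) = 4.508
  O₂: 1207 − 3.5(191.5) = 536.5
  CO₂: 0 + 2(191.5) = 383
  H₂O: 0 + 3(191.5) = 574.5
Total out = 4.508 + 536.5 + 383 + 574.5 = 1498 kmol.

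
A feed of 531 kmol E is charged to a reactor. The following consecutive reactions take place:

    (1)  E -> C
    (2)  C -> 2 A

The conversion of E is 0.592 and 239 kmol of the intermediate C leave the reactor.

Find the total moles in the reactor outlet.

606 kmol

Conversion of E: E consumed = 1ξ₁ = 0.592 × 531 → ξ₁ = 314.4 kmol.
C balance: n_C = 0 + 1ξ₁ − 1ξ₂ = 239 → ξ₂ = (1·314.4 − 239)/1 = 75.35 kmol.
Outlet amounts (n = n₀ + Σ ν·ξ):
  E: 531 − 1(314.4) = 216.6
  C: 0 + 1(314.4) − 1(75.35) = 239
  A: 0 + 2(75.35) = 150.7
Total out = 216.6 + 239 + 150.7 = 606.4 kmol.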